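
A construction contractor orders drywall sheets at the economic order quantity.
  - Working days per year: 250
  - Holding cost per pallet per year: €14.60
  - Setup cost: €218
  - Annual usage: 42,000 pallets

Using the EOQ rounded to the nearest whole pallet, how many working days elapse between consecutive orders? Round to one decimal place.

Q* = √(2·D·S / H) = √(2·42,000·218 / 14.6) = √1,254,246.6 ≈ 1,119.93 → Q = 1,120 pallets
Cycle time = (working days × Q)/D = (250 × 1,120) / 42,000 = 6.667 days

6.7 days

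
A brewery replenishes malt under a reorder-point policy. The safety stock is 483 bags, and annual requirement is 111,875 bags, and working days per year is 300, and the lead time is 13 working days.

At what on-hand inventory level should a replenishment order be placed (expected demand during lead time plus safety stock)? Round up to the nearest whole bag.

5,331 bags

Daily demand d = 111,875 / 300 = 372.917 bags/day
Demand during lead time = 372.917 × 13 = 4,847.92
Reorder point = 4,847.92 + 483 = 5,330.92 → round up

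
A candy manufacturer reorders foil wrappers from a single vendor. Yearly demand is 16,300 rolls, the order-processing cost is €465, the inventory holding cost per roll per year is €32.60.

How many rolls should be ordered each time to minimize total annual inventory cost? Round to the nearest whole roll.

682 rolls

Q* = √(2·D·S / H) = √(2·16,300·465 / 32.6) = √465,000.0 ≈ 681.91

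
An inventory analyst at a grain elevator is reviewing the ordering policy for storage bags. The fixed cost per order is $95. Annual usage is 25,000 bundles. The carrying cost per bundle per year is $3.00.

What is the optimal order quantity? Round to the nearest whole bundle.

1,258 bundles

EOQ = √(2DS/H) = √(2 × 25,000 × 95 / 3)
    = √(1,583,333.33) ≈ 1,258.31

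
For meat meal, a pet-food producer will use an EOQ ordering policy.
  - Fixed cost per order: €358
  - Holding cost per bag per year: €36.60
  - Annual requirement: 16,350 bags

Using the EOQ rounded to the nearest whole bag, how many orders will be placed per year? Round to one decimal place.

28.9 orders per year

Optimal lot size Q* = (2 × 16,350 × €358 / €36.6)^½ ≈ 565.56 → Q = 566
N = D/Q = 16,350/566 ≈ 28.887 orders/yr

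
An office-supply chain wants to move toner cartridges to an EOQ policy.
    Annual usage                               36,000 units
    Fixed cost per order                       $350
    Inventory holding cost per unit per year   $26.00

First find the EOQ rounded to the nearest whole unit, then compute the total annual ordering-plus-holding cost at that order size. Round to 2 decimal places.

Optimal lot size Q* = (2 × 36,000 × $350 / $26)^½ ≈ 984.50 → Q = 984 units
Ordering: D/Q × S = 36,000/984 × $350 = $12,804.88
Holding:  Q/2 × H = 984/2 × $26 = $12,792.00
Total = $12,804.88 + $12,792.00 = $25,596.88

$25,596.88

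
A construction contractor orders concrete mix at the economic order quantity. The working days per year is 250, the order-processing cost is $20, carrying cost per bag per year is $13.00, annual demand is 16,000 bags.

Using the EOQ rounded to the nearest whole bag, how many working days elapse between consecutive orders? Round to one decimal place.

3.5 days

2DS/H = 2·16,000·20/13 = 49,230.77
EOQ = √49,230.77 ≈ 221.88 → Q = 222 bags
Days between orders = 250 / (D/Q) = 250 / 72.072 ≈ 3.469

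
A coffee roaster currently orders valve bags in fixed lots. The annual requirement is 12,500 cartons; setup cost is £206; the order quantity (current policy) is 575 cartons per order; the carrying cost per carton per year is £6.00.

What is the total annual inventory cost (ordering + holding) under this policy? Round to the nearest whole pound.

£6,203

Annual ordering cost = (D/Q)·S = (12,500/575) × 206 = £4,478.26
Annual holding cost  = (Q/2)·H = (575/2) × 6 = £1,725.00
Total = £4,478.26 + £1,725.00 = £6,203.26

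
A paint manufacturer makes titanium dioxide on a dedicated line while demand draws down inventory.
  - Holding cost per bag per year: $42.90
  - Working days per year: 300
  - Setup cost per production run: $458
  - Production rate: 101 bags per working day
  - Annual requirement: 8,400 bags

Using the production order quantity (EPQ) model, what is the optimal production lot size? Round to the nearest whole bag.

498 bags

Daily demand d = 8,400/300 = 28.000; p = 101; 1 − d/p = 0.72277
EPQ = √(2DS / (H(1 − d/p)))
    = √(2 × 8,400 × 458 / (42.9 × 0.72277)) ≈ 498.15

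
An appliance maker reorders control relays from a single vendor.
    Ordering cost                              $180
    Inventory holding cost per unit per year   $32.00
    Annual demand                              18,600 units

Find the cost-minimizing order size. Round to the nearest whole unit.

Q* = √(2·D·S / H) = √(2·18,600·180 / 32) = √209,250.0 ≈ 457.44

457 units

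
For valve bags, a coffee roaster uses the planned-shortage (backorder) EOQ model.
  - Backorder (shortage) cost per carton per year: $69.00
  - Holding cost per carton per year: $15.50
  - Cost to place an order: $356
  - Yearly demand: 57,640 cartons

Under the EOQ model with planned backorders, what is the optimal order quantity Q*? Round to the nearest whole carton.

1,801 cartons

Q* = √(2DS/H) · √((H + b)/b)
   = √(2 × 57,640 × 356 / 15.5) · √((15.5 + 69) / 69)
   = 1,627.182 × 1.1066 ≈ 1,800.69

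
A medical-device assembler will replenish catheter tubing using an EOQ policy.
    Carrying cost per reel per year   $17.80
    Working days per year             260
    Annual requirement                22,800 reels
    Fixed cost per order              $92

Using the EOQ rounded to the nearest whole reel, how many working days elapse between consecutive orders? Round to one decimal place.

5.5 days

Q* = √(2·D·S / H) = √(2·22,800·92 / 17.8) = √235,685.4 ≈ 485.47 → Q = 485 reels
T = Q/D × 260 days = 485/22,800 × 260 = 5.531 days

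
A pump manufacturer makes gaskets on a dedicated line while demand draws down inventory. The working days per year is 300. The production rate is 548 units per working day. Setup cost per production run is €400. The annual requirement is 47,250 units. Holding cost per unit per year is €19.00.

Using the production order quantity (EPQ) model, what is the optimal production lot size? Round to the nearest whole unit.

d = 47,250/300 = 157.5000 units/day;  effective holding cost H(1 − d/p) = 19·(1 − 157.5000/548) = 13.53923
Q* = √(2DS / H_eff) = √(2·47,250·400 / 13.53923) ≈ 1,670.89

1,671 units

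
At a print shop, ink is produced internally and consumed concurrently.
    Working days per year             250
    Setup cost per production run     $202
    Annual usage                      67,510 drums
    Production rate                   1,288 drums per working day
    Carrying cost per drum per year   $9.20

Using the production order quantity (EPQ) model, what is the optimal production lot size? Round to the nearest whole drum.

Daily demand d = 67,510/250 = 270.040; p = 1288; 1 − d/p = 0.79034
EPQ = √(2DS / (H(1 − d/p)))
    = √(2 × 67,510 × 202 / (9.2 × 0.79034)) ≈ 1,936.75

1,937 drums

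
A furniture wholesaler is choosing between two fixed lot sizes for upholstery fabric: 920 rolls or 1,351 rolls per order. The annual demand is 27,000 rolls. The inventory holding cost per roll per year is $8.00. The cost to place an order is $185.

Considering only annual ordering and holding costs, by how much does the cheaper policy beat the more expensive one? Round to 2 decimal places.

$8.09

Annual cost at Q: ordering D·S/Q plus holding Q·H/2.
TC(920) = (27,000/920)×185 + (920/2)×8 = $9,109.35
TC(1,351) = (27,000/1,351)×185 + (1,351/2)×8 = $9,101.26
Lots of 1,351 are cheaper by $8.09.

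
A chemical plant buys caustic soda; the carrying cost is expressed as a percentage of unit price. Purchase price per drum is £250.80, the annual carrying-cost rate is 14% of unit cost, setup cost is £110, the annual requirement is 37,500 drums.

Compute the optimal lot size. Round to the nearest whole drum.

H = i·C = 0.14 × £250.8 = £35.1120 per drum-year
2DS/H = 2·37,500·110/35.112 = 234,962.41
EOQ = √234,962.41 ≈ 484.73

485 drums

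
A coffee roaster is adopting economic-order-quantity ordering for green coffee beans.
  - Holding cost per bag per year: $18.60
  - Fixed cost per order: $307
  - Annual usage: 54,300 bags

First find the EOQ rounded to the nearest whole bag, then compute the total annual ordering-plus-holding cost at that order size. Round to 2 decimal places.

$24,902.36

Optimal lot size Q* = (2 × 54,300 × $307 / $18.6)^½ ≈ 1,338.84 → Q = 1,339 bags
Ordering: D/Q × S = 54,300/1,339 × $307 = $12,449.66
Holding:  Q/2 × H = 1,339/2 × $18.6 = $12,452.70
Total = $12,449.66 + $12,452.70 = $24,902.36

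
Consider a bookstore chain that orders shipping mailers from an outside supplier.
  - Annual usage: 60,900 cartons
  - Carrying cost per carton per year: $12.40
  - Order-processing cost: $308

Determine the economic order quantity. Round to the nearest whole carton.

Optimal lot size Q* = (2 × 60,900 × $308 / $12.4)^½ ≈ 1,739.35

1,739 cartons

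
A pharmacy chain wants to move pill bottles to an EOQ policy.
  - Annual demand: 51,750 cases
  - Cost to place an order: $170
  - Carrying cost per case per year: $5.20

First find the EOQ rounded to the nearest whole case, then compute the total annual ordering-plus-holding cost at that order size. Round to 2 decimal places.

$9,565.25

Optimal lot size Q* = (2 × 51,750 × $170 / $5.2)^½ ≈ 1,839.47 → Q = 1,839 cases
Annual ordering cost = (D/Q)·S = (51,750/1,839) × 170 = $4,783.85
Annual holding cost  = (Q/2)·H = (1,839/2) × 5.2 = $4,781.40
Total = $4,783.85 + $4,781.40 = $9,565.25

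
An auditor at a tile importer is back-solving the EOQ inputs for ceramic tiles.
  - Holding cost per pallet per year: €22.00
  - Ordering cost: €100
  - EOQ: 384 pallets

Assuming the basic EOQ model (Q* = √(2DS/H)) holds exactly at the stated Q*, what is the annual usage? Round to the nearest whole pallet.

From Q* = √(2DS/H) ⇒ Q*² = 2DS/H.
D = Q²H / (2S) = 384² × 22 / (2 × 100) = 16,220.16

16,220 pallets per year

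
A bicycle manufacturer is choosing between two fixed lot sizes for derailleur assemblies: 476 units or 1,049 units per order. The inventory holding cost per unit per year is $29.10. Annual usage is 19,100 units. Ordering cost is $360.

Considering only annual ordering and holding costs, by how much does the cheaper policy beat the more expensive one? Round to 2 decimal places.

Annual cost at Q: ordering D·S/Q plus holding Q·H/2.
TC(476) = (19,100/476)×360 + (476/2)×29.1 = $21,371.18
TC(1,049) = (19,100/1,049)×360 + (1,049/2)×29.1 = $21,817.76
Cheaper: Q = 476.  Difference = $446.59

$446.59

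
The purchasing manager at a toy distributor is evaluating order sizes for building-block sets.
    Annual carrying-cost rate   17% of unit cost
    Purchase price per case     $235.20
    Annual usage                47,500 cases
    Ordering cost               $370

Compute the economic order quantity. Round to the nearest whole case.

938 cases

H = i·C = 0.17 × $235.2 = $39.9840 per case-year
EOQ = √(2DS/H) = √(2 × 47,500 × 370 / 39.984)
    = √(879,101.64) ≈ 937.60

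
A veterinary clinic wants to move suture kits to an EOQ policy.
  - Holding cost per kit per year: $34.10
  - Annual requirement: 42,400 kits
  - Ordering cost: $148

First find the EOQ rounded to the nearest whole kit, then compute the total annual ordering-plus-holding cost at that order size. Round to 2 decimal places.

EOQ = √(2DS/H) = √(2 × 42,400 × 148 / 34.1)
    = √(368,046.92) ≈ 606.67 → Q = 607 kits
Annual ordering cost = (D/Q)·S = (42,400/607) × 148 = $10,338.06
Annual holding cost  = (Q/2)·H = (607/2) × 34.1 = $10,349.35
Total = $10,338.06 + $10,349.35 = $20,687.41

$20,687.41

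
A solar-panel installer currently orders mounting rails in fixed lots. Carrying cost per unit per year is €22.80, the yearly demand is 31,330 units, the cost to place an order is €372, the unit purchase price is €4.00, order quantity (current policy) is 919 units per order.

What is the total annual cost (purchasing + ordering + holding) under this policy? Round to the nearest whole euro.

€148,479

Annual ordering cost = (D/Q)·S = (31,330/919) × 372 = €12,682.00
Annual holding cost  = (Q/2)·H = (919/2) × 22.8 = €10,476.60
Purchase cost = D·C = 31,330 × 4 = €125,320.00
Total = €12,682.00 + €10,476.60 + €125,320.00 = €148,478.60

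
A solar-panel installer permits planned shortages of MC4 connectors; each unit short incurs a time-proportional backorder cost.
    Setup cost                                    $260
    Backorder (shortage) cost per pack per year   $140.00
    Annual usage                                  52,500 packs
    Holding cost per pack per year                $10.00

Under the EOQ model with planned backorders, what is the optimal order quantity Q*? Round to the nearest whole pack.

1,710 packs

Q* = √(2DS/H) · √((H + b)/b)
   = √(2 × 52,500 × 260 / 10) · √((10 + 140) / 140)
   = 1,652.271 × 1.0351 ≈ 1,710.26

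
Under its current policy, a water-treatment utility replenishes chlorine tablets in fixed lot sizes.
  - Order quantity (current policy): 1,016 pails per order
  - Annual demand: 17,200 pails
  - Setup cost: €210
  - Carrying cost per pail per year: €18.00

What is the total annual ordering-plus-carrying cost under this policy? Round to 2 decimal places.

Annual ordering cost = (D/Q)·S = (17,200/1,016) × 210 = €3,555.12
Annual holding cost  = (Q/2)·H = (1,016/2) × 18 = €9,144.00
Total = €3,555.12 + €9,144.00 = €12,699.12

€12,699.12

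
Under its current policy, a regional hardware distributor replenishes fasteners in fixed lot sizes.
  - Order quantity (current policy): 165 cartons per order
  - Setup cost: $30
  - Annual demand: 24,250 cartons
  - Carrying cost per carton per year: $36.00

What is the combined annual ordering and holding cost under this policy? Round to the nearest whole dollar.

$7,379

Annual ordering cost = (D/Q)·S = (24,250/165) × 30 = $4,409.09
Annual holding cost  = (Q/2)·H = (165/2) × 36 = $2,970.00
Total = $4,409.09 + $2,970.00 = $7,379.09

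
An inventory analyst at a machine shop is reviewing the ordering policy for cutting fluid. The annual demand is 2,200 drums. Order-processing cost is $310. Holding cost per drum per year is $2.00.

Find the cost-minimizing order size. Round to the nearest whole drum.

Q* = √(2·D·S / H) = √(2·2,200·310 / 2) = √682,000.0 ≈ 825.83

826 drums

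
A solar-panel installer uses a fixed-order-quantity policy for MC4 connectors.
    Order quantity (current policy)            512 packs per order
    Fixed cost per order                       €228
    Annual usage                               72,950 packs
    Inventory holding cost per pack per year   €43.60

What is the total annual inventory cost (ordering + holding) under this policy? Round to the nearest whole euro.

€43,647

Ordering: D/Q × S = 72,950/512 × €228 = €32,485.55
Holding:  Q/2 × H = 512/2 × €43.6 = €11,161.60
Total = €32,485.55 + €11,161.60 = €43,647.15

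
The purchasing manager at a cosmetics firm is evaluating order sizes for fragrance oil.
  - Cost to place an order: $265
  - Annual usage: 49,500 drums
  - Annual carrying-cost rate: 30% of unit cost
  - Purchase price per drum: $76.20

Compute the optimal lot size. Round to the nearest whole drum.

H = i·C = 0.3 × $76.2 = $22.8600 per drum-year
EOQ = √(2DS/H) = √(2 × 49,500 × 265 / 22.86)
    = √(1,147,637.80) ≈ 1,071.28

1,071 drums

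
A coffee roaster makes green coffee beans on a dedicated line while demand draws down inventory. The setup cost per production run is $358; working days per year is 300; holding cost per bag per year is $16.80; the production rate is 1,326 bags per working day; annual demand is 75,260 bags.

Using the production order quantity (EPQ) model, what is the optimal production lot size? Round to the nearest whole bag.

1,989 bags

Daily demand d = 75,260/300 = 250.867; p = 1326; 1 − d/p = 0.81081
EPQ = √(2DS / (H(1 − d/p)))
    = √(2 × 75,260 × 358 / (16.8 × 0.81081)) ≈ 1,988.95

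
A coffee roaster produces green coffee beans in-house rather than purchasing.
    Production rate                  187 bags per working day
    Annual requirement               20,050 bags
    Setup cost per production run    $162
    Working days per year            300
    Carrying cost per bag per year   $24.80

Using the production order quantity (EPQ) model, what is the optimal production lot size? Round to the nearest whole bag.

d = 20,050/300 = 66.8333 bags/day;  effective holding cost H(1 − d/p) = 24.8·(1 − 66.8333/187) = 15.93654
Q* = √(2DS / H_eff) = √(2·20,050·162 / 15.93654) ≈ 638.46

638 bags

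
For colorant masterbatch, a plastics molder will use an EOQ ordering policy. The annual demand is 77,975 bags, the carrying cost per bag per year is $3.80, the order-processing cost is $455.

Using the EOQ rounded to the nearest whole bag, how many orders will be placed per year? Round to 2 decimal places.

18.05 orders per year

EOQ = √(2DS/H) = √(2 × 77,975 × 455 / 3.8)
    = √(18,672,960.53) ≈ 4,321.22 → Q = 4,321
Orders per year = D/Q = 77,975 / 4,321 = 18.046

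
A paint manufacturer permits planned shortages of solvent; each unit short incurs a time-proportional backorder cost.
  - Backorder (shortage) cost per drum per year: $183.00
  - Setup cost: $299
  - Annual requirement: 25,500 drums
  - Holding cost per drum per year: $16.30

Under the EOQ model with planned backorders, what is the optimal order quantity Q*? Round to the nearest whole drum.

1,009 drums

Q* = √(2DS/H) · √((H + b)/b)
   = √(2 × 25,500 × 299 / 16.3) · √((16.3 + 183) / 183)
   = 967.224 × 1.0436 ≈ 1,009.38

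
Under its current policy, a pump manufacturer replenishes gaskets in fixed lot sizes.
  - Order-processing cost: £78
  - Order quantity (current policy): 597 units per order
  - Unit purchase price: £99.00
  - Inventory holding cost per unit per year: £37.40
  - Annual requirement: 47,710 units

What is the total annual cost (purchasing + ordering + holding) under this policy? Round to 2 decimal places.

Orders/yr = 47,710/597 = 79.916; ordering cost = 79.916 × £78 = £6,233.47
Average inventory = 597/2 = 298.5; holding cost = 298.5 × £37.4 = £11,163.90
Purchase cost = D·C = 47,710 × 99 = £4,723,290.00
Total = £6,233.47 + £11,163.90 + £4,723,290.00 = £4,740,687.37

£4,740,687.37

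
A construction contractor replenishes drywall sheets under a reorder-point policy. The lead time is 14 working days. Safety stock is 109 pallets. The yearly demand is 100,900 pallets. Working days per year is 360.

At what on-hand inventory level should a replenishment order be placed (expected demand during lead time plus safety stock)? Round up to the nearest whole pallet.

Daily demand d = 100,900 / 360 = 280.278 pallets/day
Demand during lead time = 280.278 × 14 = 3,923.89
Reorder point = 3,923.89 + 109 = 4,032.89 → round up

4,033 pallets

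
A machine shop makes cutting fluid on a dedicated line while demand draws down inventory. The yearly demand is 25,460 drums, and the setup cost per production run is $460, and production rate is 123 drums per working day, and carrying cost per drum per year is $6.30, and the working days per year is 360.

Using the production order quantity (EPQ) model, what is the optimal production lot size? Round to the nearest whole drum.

2,958 drums

d = 25,460/360 = 70.7222 drums/day;  effective holding cost H(1 − d/p) = 6.3·(1 − 70.7222/123) = 2.67764
Q* = √(2DS / H_eff) = √(2·25,460·460 / 2.67764) ≈ 2,957.65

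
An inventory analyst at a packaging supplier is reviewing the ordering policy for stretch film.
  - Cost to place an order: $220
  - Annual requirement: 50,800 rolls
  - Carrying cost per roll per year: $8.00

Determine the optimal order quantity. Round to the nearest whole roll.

1,672 rolls

EOQ = √(2DS/H) = √(2 × 50,800 × 220 / 8)
    = √(2,794,000.00) ≈ 1,671.53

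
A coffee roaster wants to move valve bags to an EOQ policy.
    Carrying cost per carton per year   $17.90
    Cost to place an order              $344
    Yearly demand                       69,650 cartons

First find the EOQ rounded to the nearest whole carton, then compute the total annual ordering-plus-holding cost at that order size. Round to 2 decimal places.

EOQ = √(2DS/H) = √(2 × 69,650 × 344 / 17.9)
    = √(2,677,050.28) ≈ 1,636.17 → Q = 1,636 cartons
Orders/yr = 69,650/1,636 = 42.573; ordering cost = 42.573 × $344 = $14,645.23
Average inventory = 1,636/2 = 818; holding cost = 818 × $17.9 = $14,642.20
Total = $14,645.23 + $14,642.20 = $29,287.43

$29,287.43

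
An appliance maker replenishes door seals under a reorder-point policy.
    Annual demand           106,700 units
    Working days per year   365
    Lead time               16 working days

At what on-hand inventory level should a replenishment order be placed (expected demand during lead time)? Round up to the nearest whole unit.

4,678 units

Daily demand d = 106,700 / 365 = 292.329 units/day
Demand during lead time = 292.329 × 16 = 4,677.26
Reorder point = 4,677.26 → round up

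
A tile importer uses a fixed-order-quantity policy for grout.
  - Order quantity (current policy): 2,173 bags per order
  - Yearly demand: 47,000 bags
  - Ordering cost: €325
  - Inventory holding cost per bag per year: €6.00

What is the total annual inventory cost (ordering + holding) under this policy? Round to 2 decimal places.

Ordering: D/Q × S = 47,000/2,173 × €325 = €7,029.45
Holding:  Q/2 × H = 2,173/2 × €6 = €6,519.00
Total = €7,029.45 + €6,519.00 = €13,548.45

€13,548.45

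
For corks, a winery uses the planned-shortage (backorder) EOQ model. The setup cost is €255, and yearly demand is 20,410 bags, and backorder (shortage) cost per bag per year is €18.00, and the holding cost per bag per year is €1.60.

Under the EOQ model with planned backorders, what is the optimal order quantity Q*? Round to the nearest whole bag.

Basic EOQ = √(2·20,410·255/1.6) = 2,550.625
Backorder adjustment √((H+b)/b) = √((1.6+18)/18) = 1.0435
Q* = 2,550.625 × 1.0435 ≈ 2,661.57

2,662 bags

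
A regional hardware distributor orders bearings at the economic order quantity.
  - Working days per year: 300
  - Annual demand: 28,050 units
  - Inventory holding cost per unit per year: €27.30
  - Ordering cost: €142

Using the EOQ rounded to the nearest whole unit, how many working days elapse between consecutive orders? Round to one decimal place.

EOQ = √(2DS/H) = √(2 × 28,050 × 142 / 27.3)
    = √(291,802.20) ≈ 540.19 → Q = 540 units
T = Q/D × 300 days = 540/28,050 × 300 = 5.775 days

5.8 days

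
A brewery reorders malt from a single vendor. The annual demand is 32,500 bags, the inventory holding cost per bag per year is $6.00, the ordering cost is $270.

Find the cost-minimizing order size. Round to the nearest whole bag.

1,710 bags

EOQ = √(2DS/H) = √(2 × 32,500 × 270 / 6)
    = √(2,925,000.00) ≈ 1,710.26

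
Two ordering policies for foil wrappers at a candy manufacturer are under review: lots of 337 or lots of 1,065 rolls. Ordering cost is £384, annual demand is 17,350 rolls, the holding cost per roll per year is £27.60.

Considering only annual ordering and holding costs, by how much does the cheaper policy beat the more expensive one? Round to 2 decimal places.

Annual cost at Q: ordering D·S/Q plus holding Q·H/2.
TC(337) = (17,350/337)×384 + (337/2)×27.6 = £24,420.33
TC(1,065) = (17,350/1,065)×384 + (1,065/2)×27.6 = £20,952.77
|ΔTC| = |£24,420.33 − £20,952.77| = £3,467.56

£3,467.56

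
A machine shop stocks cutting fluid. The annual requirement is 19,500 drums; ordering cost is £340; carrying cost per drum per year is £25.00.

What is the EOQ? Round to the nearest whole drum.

728 drums

2DS/H = 2·19,500·340/25 = 530,400.00
EOQ = √530,400.00 ≈ 728.29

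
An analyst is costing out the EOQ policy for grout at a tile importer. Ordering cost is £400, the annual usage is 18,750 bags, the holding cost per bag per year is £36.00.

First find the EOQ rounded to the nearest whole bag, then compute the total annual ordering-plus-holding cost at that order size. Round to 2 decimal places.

£23,237.91

Q* = √(2·D·S / H) = √(2·18,750·400 / 36) = √416,666.7 ≈ 645.50 → Q = 645 bags
Ordering: D/Q × S = 18,750/645 × £400 = £11,627.91
Holding:  Q/2 × H = 645/2 × £36 = £11,610.00
Total = £11,627.91 + £11,610.00 = £23,237.91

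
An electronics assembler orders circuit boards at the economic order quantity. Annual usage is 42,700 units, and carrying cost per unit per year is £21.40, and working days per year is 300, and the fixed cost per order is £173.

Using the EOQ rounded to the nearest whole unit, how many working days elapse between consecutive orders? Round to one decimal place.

5.8 days

Optimal lot size Q* = (2 × 42,700 × £173 / £21.4)^½ ≈ 830.89 → Q = 831 units
T = Q/D × 300 days = 831/42,700 × 300 = 5.838 days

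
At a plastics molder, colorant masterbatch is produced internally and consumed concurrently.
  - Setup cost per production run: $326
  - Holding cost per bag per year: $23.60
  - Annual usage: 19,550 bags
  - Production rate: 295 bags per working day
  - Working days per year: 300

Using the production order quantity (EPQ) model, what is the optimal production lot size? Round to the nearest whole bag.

Daily demand d = 19,550/300 = 65.167; p = 295; 1 − d/p = 0.77910
EPQ = √(2DS / (H(1 − d/p)))
    = √(2 × 19,550 × 326 / (23.6 × 0.77910)) ≈ 832.62

833 bags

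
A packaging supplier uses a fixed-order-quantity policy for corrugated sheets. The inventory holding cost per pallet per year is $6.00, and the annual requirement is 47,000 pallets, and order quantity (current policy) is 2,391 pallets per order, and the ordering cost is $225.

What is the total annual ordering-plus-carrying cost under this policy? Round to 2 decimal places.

$11,595.84

Annual ordering cost = (D/Q)·S = (47,000/2,391) × 225 = $4,422.84
Annual holding cost  = (Q/2)·H = (2,391/2) × 6 = $7,173.00
Total = $4,422.84 + $7,173.00 = $11,595.84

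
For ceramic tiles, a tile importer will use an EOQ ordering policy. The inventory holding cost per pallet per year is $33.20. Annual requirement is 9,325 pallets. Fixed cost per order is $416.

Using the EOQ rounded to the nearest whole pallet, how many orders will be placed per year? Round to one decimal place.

19.3 orders per year

Optimal lot size Q* = (2 × 9,325 × $416 / $33.2)^½ ≈ 483.41 → Q = 483
Orders per year = D/Q = 9,325 / 483 = 19.306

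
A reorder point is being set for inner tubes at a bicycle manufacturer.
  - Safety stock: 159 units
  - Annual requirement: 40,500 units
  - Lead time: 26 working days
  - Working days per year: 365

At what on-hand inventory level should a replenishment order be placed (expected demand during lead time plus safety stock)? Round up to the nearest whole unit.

3,044 units

Daily demand d = 40,500 / 365 = 110.959 units/day
Demand during lead time = 110.959 × 26 = 2,884.93
Reorder point = 2,884.93 + 159 = 3,043.93 → round up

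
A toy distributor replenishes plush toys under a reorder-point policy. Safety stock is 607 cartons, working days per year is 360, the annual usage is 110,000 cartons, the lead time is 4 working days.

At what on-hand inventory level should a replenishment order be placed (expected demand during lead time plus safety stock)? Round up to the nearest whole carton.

1,830 cartons

Daily demand d = 110,000 / 360 = 305.556 cartons/day
Demand during lead time = 305.556 × 4 = 1,222.22
Reorder point = 1,222.22 + 607 = 1,829.22 → round up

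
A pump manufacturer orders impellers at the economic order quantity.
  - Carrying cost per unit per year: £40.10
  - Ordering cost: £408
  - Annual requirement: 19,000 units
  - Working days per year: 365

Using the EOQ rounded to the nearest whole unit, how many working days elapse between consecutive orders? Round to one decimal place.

11.9 days

Optimal lot size Q* = (2 × 19,000 × £408 / £40.1)^½ ≈ 621.80 → Q = 622 units
Days between orders = 365 / (D/Q) = 365 / 30.547 ≈ 11.949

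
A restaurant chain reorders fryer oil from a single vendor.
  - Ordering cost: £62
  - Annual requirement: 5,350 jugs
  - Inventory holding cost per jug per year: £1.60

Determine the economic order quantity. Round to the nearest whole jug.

644 jugs

EOQ = √(2DS/H) = √(2 × 5,350 × 62 / 1.6)
    = √(414,625.00) ≈ 643.91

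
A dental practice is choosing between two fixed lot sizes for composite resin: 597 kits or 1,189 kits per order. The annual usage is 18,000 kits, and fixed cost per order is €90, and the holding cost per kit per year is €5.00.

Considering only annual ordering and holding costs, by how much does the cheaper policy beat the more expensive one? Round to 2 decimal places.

€128.92

For each Q, cost = (D/Q)·S + (Q/2)·H.
TC(597) = (18,000/597)×90 + (597/2)×5 = €4,206.07
TC(1,189) = (18,000/1,189)×90 + (1,189/2)×5 = €4,334.99
Lots of 597 are cheaper by €128.92.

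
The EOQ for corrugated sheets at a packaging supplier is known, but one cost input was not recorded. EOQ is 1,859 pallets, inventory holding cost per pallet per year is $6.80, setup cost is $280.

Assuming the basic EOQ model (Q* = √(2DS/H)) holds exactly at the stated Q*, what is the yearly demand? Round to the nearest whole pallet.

41,964 pallets per year

EOQ relation: Q² = 2DS/H, so rearrange for the unknown.
D = Q²H / (2S) = 1,859² × 6.8 / (2 × 280) = 41,964.27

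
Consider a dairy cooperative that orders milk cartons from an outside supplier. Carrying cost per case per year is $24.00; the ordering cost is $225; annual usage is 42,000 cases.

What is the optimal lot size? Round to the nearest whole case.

Optimal lot size Q* = (2 × 42,000 × $225 / $24)^½ ≈ 887.41

887 cases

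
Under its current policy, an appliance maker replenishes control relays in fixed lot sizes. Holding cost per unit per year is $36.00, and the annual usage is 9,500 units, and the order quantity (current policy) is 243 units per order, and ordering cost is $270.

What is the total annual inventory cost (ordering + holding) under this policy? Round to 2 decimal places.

Orders/yr = 9,500/243 = 39.095; ordering cost = 39.095 × $270 = $10,555.56
Average inventory = 243/2 = 121.5; holding cost = 121.5 × $36 = $4,374.00
Total = $10,555.56 + $4,374.00 = $14,929.56

$14,929.56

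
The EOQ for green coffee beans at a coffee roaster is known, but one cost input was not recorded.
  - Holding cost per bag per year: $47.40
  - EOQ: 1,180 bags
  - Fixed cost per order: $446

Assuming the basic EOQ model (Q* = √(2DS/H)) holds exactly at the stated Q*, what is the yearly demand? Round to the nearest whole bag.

Since Q* = (2DS/H)^½, squaring gives Q*²·H = 2DS.
D = Q²H / (2S) = 1,180² × 47.4 / (2 × 446) = 73,990.76

73,991 bags per year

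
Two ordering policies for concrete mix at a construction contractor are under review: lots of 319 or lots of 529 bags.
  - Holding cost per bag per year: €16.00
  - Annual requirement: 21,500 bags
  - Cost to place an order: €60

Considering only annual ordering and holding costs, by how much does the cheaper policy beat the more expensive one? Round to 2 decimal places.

€74.68

Annual cost at Q: ordering D·S/Q plus holding Q·H/2.
TC(319) = (21,500/319)×60 + (319/2)×16 = €6,595.89
TC(529) = (21,500/529)×60 + (529/2)×16 = €6,670.56
|ΔTC| = |€6,595.89 − €6,670.56| = €74.68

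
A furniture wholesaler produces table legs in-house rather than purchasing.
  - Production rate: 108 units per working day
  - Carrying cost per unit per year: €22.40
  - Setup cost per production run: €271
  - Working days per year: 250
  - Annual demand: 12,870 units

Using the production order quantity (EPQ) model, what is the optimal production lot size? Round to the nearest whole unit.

771 units

d = 12,870/250 = 51.4800 units/day;  effective holding cost H(1 − d/p) = 22.4·(1 − 51.4800/108) = 11.72267
Q* = √(2DS / H_eff) = √(2·12,870·271 / 11.72267) ≈ 771.39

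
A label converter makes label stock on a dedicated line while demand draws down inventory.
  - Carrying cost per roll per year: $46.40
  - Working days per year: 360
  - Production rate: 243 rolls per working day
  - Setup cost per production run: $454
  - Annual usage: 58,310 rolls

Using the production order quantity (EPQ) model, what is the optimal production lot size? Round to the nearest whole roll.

d = 58,310/360 = 161.9722 rolls/day;  effective holding cost H(1 − d/p) = 46.4·(1 − 161.9722/243) = 15.47197
Q* = √(2DS / H_eff) = √(2·58,310·454 / 15.47197) ≈ 1,849.87

1,850 rolls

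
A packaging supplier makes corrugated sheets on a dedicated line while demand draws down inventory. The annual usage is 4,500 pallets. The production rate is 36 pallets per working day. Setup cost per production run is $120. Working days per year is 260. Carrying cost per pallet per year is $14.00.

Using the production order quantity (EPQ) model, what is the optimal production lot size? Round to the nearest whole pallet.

d = 4,500/260 = 17.3077 pallets/day;  effective holding cost H(1 − d/p) = 14·(1 − 17.3077/36) = 7.26923
Q* = √(2DS / H_eff) = √(2·4,500·120 / 7.26923) ≈ 385.45

385 pallets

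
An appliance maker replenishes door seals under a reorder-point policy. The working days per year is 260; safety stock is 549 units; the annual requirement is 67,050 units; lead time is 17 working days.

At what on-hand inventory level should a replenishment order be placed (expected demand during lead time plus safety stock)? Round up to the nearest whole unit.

Daily demand d = 67,050 / 260 = 257.885 units/day
Demand during lead time = 257.885 × 17 = 4,384.04
Reorder point = 4,384.04 + 549 = 4,933.04 → round up

4,934 units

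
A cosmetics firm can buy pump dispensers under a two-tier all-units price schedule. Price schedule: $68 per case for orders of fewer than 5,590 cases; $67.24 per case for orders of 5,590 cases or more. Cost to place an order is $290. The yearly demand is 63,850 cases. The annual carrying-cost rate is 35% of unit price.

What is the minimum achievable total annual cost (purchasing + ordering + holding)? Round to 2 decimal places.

$4,362,363.96

H₁ = 35%×$68 = $23.8000;  H₂ = 35%×$67.24 = $23.5340
EOQ₁ = √(2×63,850×290/23.8000) = 1,247.40  (< 5,590, feasible at tier 1)
EOQ₂ = √(2×63,850×290/23.5340) = 1,254.43  (< 5,590 → use Q = 5,590 at tier-2 price)
TC(tier 1 (EOQ₁), Q≈1,247.4) = $4,371,488.14
TC(tier 2, Q≈5,590.0) = $4,362,363.96
Minimum at tier 2: $4,362,363.96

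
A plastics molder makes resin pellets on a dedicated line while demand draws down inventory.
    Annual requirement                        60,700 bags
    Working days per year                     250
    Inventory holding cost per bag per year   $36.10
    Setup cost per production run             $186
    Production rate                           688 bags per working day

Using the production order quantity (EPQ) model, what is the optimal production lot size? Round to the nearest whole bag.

Daily demand d = 60,700/250 = 242.800; p = 688; 1 − d/p = 0.64709
EPQ = √(2DS / (H(1 − d/p)))
    = √(2 × 60,700 × 186 / (36.1 × 0.64709)) ≈ 983.17

983 bags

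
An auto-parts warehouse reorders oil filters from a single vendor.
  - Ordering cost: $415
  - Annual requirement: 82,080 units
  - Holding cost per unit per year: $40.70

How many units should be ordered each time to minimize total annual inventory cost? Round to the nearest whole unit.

1,294 units

Optimal lot size Q* = (2 × 82,080 × $415 / $40.7)^½ ≈ 1,293.78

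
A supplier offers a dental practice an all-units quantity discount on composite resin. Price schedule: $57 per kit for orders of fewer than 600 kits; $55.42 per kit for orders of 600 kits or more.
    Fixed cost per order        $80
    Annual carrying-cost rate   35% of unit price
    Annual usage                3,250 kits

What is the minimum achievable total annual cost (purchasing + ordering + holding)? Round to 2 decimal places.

$186,367.43

H₁ = 35%×$57 = $19.9500;  H₂ = 35%×$55.42 = $19.3970
EOQ₁ = √(2×3,250×80/19.9500) = 161.45  (< 600, feasible at tier 1)
EOQ₂ = √(2×3,250×80/19.3970) = 163.73  (< 600 → use Q = 600 at tier-2 price)
TC(tier 1 (EOQ₁), Q≈161.4) = $188,470.87
TC(tier 2, Q≈600.0) = $186,367.43
Minimum at tier 2: $186,367.43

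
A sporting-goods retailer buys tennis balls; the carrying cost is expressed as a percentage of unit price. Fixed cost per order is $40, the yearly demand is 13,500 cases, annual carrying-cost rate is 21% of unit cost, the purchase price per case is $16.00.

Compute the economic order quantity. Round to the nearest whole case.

H = i·C = 0.21 × $16 = $3.3600 per case-year
2DS/H = 2·13,500·40/3.36 = 321,428.57
EOQ = √321,428.57 ≈ 566.95

567 cases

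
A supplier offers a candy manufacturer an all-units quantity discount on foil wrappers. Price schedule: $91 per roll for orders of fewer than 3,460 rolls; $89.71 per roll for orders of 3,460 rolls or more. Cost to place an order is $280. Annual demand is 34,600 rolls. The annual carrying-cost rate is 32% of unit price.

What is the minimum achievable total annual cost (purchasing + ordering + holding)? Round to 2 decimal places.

$3,156,429.46

H₁ = 32%×$91 = $29.1200;  H₂ = 32%×$89.71 = $28.7072
EOQ₁ = √(2×34,600×280/29.1200) = 815.71  (< 3,460, feasible at tier 1)
EOQ₂ = √(2×34,600×280/28.7072) = 821.56  (< 3,460 → use Q = 3,460 at tier-2 price)
TC(tier 1 (EOQ₁), Q≈815.7) = $3,172,353.51
TC(tier 2, Q≈3,460.0) = $3,156,429.46
Minimum at tier 2: $3,156,429.46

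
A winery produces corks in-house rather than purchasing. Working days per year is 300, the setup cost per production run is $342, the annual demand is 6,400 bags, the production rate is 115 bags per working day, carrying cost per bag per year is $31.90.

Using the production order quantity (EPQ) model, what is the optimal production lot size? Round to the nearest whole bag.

d = 6,400/300 = 21.3333 bags/day;  effective holding cost H(1 − d/p) = 31.9·(1 − 21.3333/115) = 25.98232
Q* = √(2DS / H_eff) = √(2·6,400·342 / 25.98232) ≈ 410.47

410 bags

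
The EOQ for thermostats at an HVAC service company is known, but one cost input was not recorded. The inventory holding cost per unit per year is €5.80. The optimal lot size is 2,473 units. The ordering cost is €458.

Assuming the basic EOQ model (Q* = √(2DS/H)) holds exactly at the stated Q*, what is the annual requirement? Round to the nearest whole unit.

38,724 units per year

From Q* = √(2DS/H) ⇒ Q*² = 2DS/H.
D = Q²H / (2S) = 2,473² × 5.8 / (2 × 458) = 38,724.05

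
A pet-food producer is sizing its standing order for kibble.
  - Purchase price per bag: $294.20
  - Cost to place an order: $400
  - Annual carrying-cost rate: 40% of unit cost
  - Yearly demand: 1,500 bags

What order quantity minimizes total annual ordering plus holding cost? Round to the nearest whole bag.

101 bags

Carrying cost H = $294.2 × 40% = $117.6800/bag/yr
EOQ = √(2DS/H) = √(2 × 1,500 × 400 / 117.68)
    = √(10,197.14) ≈ 100.98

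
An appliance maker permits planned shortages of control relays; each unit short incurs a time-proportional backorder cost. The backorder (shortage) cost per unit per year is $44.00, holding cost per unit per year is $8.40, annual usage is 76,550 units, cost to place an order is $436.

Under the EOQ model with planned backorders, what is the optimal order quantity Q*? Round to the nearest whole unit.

3,076 units

Q* = √(2DS/H) · √((H + b)/b)
   = √(2 × 76,550 × 436 / 8.4) · √((8.4 + 44) / 44)
   = 2,818.975 × 1.0913 ≈ 3,076.31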